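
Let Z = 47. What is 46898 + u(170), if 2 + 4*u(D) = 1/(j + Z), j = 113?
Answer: 30014401/640 ≈ 46898.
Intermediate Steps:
u(D) = -319/640 (u(D) = -½ + 1/(4*(113 + 47)) = -½ + (¼)/160 = -½ + (¼)*(1/160) = -½ + 1/640 = -319/640)
46898 + u(170) = 46898 - 319/640 = 30014401/640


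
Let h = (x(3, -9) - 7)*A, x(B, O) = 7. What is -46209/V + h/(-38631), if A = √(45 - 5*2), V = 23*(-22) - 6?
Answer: 46209/512 ≈ 90.252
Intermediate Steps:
V = -512 (V = -506 - 6 = -512)
A = √35 (A = √(45 - 10) = √35 ≈ 5.9161)
h = 0 (h = (7 - 7)*√35 = 0*√35 = 0)
-46209/V + h/(-38631) = -46209/(-512) + 0/(-38631) = -46209*(-1/512) + 0*(-1/38631) = 46209/512 + 0 = 46209/512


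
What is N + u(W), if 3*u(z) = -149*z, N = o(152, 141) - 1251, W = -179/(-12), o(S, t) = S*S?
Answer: 760037/36 ≈ 21112.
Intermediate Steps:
o(S, t) = S**2
W = 179/12 (W = -179*(-1/12) = 179/12 ≈ 14.917)
N = 21853 (N = 152**2 - 1251 = 23104 - 1251 = 21853)
u(z) = -149*z/3 (u(z) = (-149*z)/3 = -149*z/3)
N + u(W) = 21853 - 149/3*179/12 = 21853 - 26671/36 = 760037/36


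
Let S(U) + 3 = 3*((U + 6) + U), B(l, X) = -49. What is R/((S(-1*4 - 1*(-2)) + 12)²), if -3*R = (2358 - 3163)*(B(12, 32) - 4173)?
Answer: -679742/135 ≈ -5035.1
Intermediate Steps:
S(U) = 15 + 6*U (S(U) = -3 + 3*((U + 6) + U) = -3 + 3*((6 + U) + U) = -3 + 3*(6 + 2*U) = -3 + (18 + 6*U) = 15 + 6*U)
R = -3398710/3 (R = -(2358 - 3163)*(-49 - 4173)/3 = -(-805)*(-4222)/3 = -⅓*3398710 = -3398710/3 ≈ -1.1329e+6)
R/((S(-1*4 - 1*(-2)) + 12)²) = -3398710/(3*((15 + 6*(-1*4 - 1*(-2))) + 12)²) = -3398710/(3*((15 + 6*(-4 + 2)) + 12)²) = -3398710/(3*((15 + 6*(-2)) + 12)²) = -3398710/(3*((15 - 12) + 12)²) = -3398710/(3*(3 + 12)²) = -3398710/(3*(15²)) = -3398710/3/225 = -3398710/3*1/225 = -679742/135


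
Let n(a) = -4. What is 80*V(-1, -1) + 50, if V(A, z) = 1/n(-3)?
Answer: 30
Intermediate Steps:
V(A, z) = -¼ (V(A, z) = 1/(-4) = -¼)
80*V(-1, -1) + 50 = 80*(-¼) + 50 = -20 + 50 = 30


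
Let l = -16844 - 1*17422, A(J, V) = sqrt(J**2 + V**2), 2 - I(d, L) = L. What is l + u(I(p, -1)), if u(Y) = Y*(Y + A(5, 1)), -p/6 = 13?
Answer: -34257 + 3*sqrt(26) ≈ -34242.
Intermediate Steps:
p = -78 (p = -6*13 = -78)
I(d, L) = 2 - L
u(Y) = Y*(Y + sqrt(26)) (u(Y) = Y*(Y + sqrt(5**2 + 1**2)) = Y*(Y + sqrt(25 + 1)) = Y*(Y + sqrt(26)))
l = -34266 (l = -16844 - 17422 = -34266)
l + u(I(p, -1)) = -34266 + (2 - 1*(-1))*((2 - 1*(-1)) + sqrt(26)) = -34266 + (2 + 1)*((2 + 1) + sqrt(26)) = -34266 + 3*(3 + sqrt(26)) = -34266 + (9 + 3*sqrt(26)) = -34257 + 3*sqrt(26)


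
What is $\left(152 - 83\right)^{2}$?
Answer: $4761$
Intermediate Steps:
$\left(152 - 83\right)^{2} = 69^{2} = 4761$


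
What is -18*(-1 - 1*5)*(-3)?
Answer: -324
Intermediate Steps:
-18*(-1 - 1*5)*(-3) = -18*(-1 - 5)*(-3) = -18*(-6)*(-3) = 108*(-3) = -324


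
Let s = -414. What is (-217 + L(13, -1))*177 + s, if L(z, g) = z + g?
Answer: -36699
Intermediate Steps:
L(z, g) = g + z
(-217 + L(13, -1))*177 + s = (-217 + (-1 + 13))*177 - 414 = (-217 + 12)*177 - 414 = -205*177 - 414 = -36285 - 414 = -36699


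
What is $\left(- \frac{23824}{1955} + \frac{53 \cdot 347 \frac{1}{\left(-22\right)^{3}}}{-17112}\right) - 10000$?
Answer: $- \frac{155066024433053}{15487728960} \approx -10012.0$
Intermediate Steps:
$\left(- \frac{23824}{1955} + \frac{53 \cdot 347 \frac{1}{\left(-22\right)^{3}}}{-17112}\right) - 10000 = \left(\left(-23824\right) \frac{1}{1955} + \frac{18391}{-10648} \left(- \frac{1}{17112}\right)\right) - 10000 = \left(- \frac{23824}{1955} + 18391 \left(- \frac{1}{10648}\right) \left(- \frac{1}{17112}\right)\right) - 10000 = \left(- \frac{23824}{1955} - - \frac{18391}{182208576}\right) - 10000 = \left(- \frac{23824}{1955} + \frac{18391}{182208576}\right) - 10000 = - \frac{188734833053}{15487728960} - 10000 = - \frac{155066024433053}{15487728960}$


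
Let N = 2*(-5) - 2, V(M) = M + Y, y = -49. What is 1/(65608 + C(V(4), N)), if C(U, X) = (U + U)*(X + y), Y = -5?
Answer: 1/65730 ≈ 1.5214e-5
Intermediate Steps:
V(M) = -5 + M (V(M) = M - 5 = -5 + M)
N = -12 (N = -10 - 2 = -12)
C(U, X) = 2*U*(-49 + X) (C(U, X) = (U + U)*(X - 49) = (2*U)*(-49 + X) = 2*U*(-49 + X))
1/(65608 + C(V(4), N)) = 1/(65608 + 2*(-5 + 4)*(-49 - 12)) = 1/(65608 + 2*(-1)*(-61)) = 1/(65608 + 122) = 1/65730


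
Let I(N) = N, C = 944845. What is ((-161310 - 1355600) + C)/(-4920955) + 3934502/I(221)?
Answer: 22913175995/1287019 ≈ 17803.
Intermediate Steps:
((-161310 - 1355600) + C)/(-4920955) + 3934502/I(221) = ((-161310 - 1355600) + 944845)/(-4920955) + 3934502/221 = (-1516910 + 944845)*(-1/4920955) + 3934502*(1/221) = -572065*(-1/4920955) + 302654/17 = 8801/75707 + 302654/17 = 22913175995/1287019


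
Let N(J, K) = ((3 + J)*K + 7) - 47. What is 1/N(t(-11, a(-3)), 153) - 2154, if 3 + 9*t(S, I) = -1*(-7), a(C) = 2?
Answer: -1048997/487 ≈ -2154.0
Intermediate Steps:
t(S, I) = 4/9 (t(S, I) = -1/3 + (-1*(-7))/9 = -1/3 + (1/9)*7 = -1/3 + 7/9 = 4/9)
N(J, K) = -40 + K*(3 + J) (N(J, K) = (K*(3 + J) + 7) - 47 = (7 + K*(3 + J)) - 47 = -40 + K*(3 + J))
1/N(t(-11, a(-3)), 153) - 2154 = 1/(-40 + 3*153 + (4/9)*153) - 2154 = 1/(-40 + 459 + 68) - 2154 = 1/487 - 2154 = -1048997/487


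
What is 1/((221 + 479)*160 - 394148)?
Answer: -1/282148 ≈ -3.5442e-6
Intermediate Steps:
1/((221 + 479)*160 - 394148) = 1/(700*160 - 394148) = 1/(112000 - 394148) = 1/(-282148) = -1/282148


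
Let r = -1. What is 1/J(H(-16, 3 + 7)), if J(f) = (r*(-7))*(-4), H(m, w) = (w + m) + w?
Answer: -1/28 ≈ -0.035714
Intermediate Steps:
H(m, w) = m + 2*w (H(m, w) = (m + w) + w = m + 2*w)
J(f) = -28 (J(f) = -1*(-7)*(-4) = 7*(-4) = -28)
1/J(H(-16, 3 + 7)) = 1/(-28) = -1/28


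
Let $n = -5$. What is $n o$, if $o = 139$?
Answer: $-695$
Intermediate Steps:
$n o = \left(-5\right) 139 = -695$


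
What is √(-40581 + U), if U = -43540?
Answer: I*√84121 ≈ 290.04*I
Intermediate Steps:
√(-40581 + U) = √(-40581 - 43540) = √(-84121) = I*√84121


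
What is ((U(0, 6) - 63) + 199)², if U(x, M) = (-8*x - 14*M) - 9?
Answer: 1849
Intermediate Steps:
U(x, M) = -9 - 14*M - 8*x (U(x, M) = (-14*M - 8*x) - 9 = -9 - 14*M - 8*x)
((U(0, 6) - 63) + 199)² = (((-9 - 14*6 - 8*0) - 63) + 199)² = (((-9 - 84 + 0) - 63) + 199)² = ((-93 - 63) + 199)² = (-156 + 199)² = 43² = 1849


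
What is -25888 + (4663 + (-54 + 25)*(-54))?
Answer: -19659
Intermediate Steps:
-25888 + (4663 + (-54 + 25)*(-54)) = -25888 + (4663 - 29*(-54)) = -25888 + (4663 + 1566) = -25888 + 6229 = -19659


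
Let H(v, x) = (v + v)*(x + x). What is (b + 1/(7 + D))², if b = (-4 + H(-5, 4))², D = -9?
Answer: 199120321/4 ≈ 4.9780e+7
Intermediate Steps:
H(v, x) = 4*v*x (H(v, x) = (2*v)*(2*x) = 4*v*x)
b = 7056 (b = (-4 + 4*(-5)*4)² = (-4 - 80)² = (-84)² = 7056)
(b + 1/(7 + D))² = (7056 + 1/(7 - 9))² = (7056 + 1/(-2))² = (7056 - ½)² = (14111/2)² = 199120321/4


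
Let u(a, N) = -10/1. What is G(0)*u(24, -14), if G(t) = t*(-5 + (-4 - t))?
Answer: 0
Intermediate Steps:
u(a, N) = -10 (u(a, N) = -10*1 = -10)
G(t) = t*(-9 - t)
G(0)*u(24, -14) = -1*0*(9 + 0)*(-10) = -1*0*9*(-10) = 0*(-10) = 0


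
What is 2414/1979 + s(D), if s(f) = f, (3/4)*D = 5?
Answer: 46822/5937 ≈ 7.8865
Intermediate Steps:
D = 20/3 (D = (4/3)*5 = 20/3 ≈ 6.6667)
2414/1979 + s(D) = 2414/1979 + 20/3 = 46822/5937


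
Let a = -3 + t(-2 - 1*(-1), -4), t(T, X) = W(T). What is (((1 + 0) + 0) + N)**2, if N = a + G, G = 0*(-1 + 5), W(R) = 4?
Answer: 4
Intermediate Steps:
t(T, X) = 4
a = 1 (a = -3 + 4 = 1)
G = 0 (G = 0*4 = 0)
N = 1 (N = 1 + 0 = 1)
(((1 + 0) + 0) + N)**2 = (((1 + 0) + 0) + 1)**2 = ((1 + 0) + 1)**2 = (1 + 1)**2 = 2**2 = 4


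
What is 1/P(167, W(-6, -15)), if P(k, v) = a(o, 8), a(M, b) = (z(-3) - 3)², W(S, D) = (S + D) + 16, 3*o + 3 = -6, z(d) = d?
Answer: 1/36 ≈ 0.027778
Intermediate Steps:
o = -3 (o = -1 + (⅓)*(-6) = -1 - 2 = -3)
W(S, D) = 16 + D + S (W(S, D) = (D + S) + 16 = 16 + D + S)
a(M, b) = 36 (a(M, b) = (-3 - 3)² = (-6)² = 36)
P(k, v) = 36
1/P(167, W(-6, -15)) = 1/36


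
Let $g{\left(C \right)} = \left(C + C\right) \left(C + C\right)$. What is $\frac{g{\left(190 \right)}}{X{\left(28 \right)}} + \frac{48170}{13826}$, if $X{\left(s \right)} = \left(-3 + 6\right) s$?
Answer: $\frac{250065085}{145173} \approx 1722.5$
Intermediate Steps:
$X{\left(s \right)} = 3 s$
$g{\left(C \right)} = 4 C^{2}$ ($g{\left(C \right)} = 2 C 2 C = 4 C^{2}$)
$\frac{g{\left(190 \right)}}{X{\left(28 \right)}} + \frac{48170}{13826} = \frac{4 \cdot 190^{2}}{3 \cdot 28} + \frac{48170}{13826} = \frac{4 \cdot 36100}{84} + 48170 \cdot \frac{1}{13826} = 144400 \cdot \frac{1}{84} + \frac{24085}{6913} = \frac{36100}{21} + \frac{24085}{6913} = \frac{250065085}{145173}$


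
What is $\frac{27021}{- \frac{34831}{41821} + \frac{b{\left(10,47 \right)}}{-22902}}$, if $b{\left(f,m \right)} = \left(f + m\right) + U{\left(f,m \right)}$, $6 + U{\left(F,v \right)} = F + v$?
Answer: $- \frac{4313382684897}{133702705} \approx -32261.0$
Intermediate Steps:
$U{\left(F,v \right)} = -6 + F + v$ ($U{\left(F,v \right)} = -6 + \left(F + v\right) = -6 + F + v$)
$b{\left(f,m \right)} = -6 + 2 f + 2 m$ ($b{\left(f,m \right)} = \left(f + m\right) + \left(-6 + f + m\right) = -6 + 2 f + 2 m$)
$\frac{27021}{- \frac{34831}{41821} + \frac{b{\left(10,47 \right)}}{-22902}} = \frac{27021}{- \frac{34831}{41821} + \frac{-6 + 2 \cdot 10 + 2 \cdot 47}{-22902}} = \frac{27021}{\left(-34831\right) \frac{1}{41821} + \left(-6 + 20 + 94\right) \left(- \frac{1}{22902}\right)} = \frac{27021}{- \frac{34831}{41821} + 108 \left(- \frac{1}{22902}\right)} = \frac{27021}{- \frac{34831}{41821} - \frac{18}{3817}} = \frac{27021}{- \frac{133702705}{159630757}} = 27021 \left(- \frac{159630757}{133702705}\right) = - \frac{4313382684897}{133702705}$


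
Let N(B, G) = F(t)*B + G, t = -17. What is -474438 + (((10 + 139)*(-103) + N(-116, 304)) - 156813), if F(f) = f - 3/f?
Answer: -10953822/17 ≈ -6.4434e+5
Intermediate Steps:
N(B, G) = G - 286*B/17 (N(B, G) = (-17 - 3/(-17))*B + G = (-17 - 3*(-1/17))*B + G = (-17 + 3/17)*B + G = -286*B/17 + G = G - 286*B/17)
-474438 + (((10 + 139)*(-103) + N(-116, 304)) - 156813) = -474438 + (((10 + 139)*(-103) + (304 - 286/17*(-116))) - 156813) = -474438 + ((149*(-103) + (304 + 33176/17)) - 156813) = -474438 + ((-15347 + 38344/17) - 156813) = -474438 + (-222555/17 - 156813) = -474438 - 2888376/17 = -10953822/17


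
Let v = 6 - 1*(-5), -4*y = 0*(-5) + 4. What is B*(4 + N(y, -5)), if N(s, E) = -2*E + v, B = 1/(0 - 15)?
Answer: -5/3 ≈ -1.6667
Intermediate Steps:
B = -1/15 (B = 1/(-15) = -1/15 ≈ -0.066667)
y = -1 (y = -(0*(-5) + 4)/4 = -(0 + 4)/4 = -¼*4 = -1)
v = 11 (v = 6 + 5 = 11)
N(s, E) = 11 - 2*E (N(s, E) = -2*E + 11 = 11 - 2*E)
B*(4 + N(y, -5)) = -(4 + (11 - 2*(-5)))/15 = -(4 + (11 + 10))/15 = -(4 + 21)/15 = -1/15*25 = -5/3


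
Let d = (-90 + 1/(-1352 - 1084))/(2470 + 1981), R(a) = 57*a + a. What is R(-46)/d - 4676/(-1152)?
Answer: 8331564312953/63141408 ≈ 1.3195e+5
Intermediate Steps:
R(a) = 58*a
d = -219241/10842636 (d = (-90 + 1/(-2436))/4451 = (-90 - 1/2436)*(1/4451) = -219241/2436*1/4451 = -219241/10842636 ≈ -0.020220)
R(-46)/d - 4676/(-1152) = (58*(-46))/(-219241/10842636) - 4676/(-1152) = -2668*(-10842636/219241) - 4676*(-1/1152) = 28928152848/219241 + 1169/288 = 8331564312953/63141408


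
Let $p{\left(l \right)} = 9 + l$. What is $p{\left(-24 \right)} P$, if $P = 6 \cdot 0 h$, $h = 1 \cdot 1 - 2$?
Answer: $0$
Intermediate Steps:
$h = -1$ ($h = 1 - 2 = -1$)
$P = 0$ ($P = 6 \cdot 0 \left(-1\right) = 0 \left(-1\right) = 0$)
$p{\left(-24 \right)} P = \left(9 - 24\right) 0 = \left(-15\right) 0 = 0$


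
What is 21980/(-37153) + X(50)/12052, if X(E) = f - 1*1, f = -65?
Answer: -133677529/223883978 ≈ -0.59708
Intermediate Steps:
X(E) = -66 (X(E) = -65 - 1*1 = -65 - 1 = -66)
21980/(-37153) + X(50)/12052 = 21980/(-37153) - 66/12052 = 21980*(-1/37153) - 66*1/12052 = -21980/37153 - 33/6026 = -133677529/223883978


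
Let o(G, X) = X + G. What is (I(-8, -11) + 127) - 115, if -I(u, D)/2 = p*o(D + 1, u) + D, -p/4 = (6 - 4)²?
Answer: -542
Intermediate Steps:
o(G, X) = G + X
p = -16 (p = -4*(6 - 4)² = -4*2² = -4*4 = -16)
I(u, D) = 32 + 30*D + 32*u (I(u, D) = -2*(-16*((D + 1) + u) + D) = -2*(-16*((1 + D) + u) + D) = -2*(-16*(1 + D + u) + D) = -2*((-16 - 16*D - 16*u) + D) = -2*(-16 - 16*u - 15*D) = 32 + 30*D + 32*u)
(I(-8, -11) + 127) - 115 = ((32 + 30*(-11) + 32*(-8)) + 127) - 115 = ((32 - 330 - 256) + 127) - 115 = (-554 + 127) - 115 = -427 - 115 = -542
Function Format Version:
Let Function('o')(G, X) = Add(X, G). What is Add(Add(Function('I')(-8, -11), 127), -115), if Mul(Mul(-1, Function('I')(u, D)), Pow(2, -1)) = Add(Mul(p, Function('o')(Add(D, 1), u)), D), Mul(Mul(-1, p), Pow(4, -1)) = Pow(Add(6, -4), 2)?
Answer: -542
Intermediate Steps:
Function('o')(G, X) = Add(G, X)
p = -16 (p = Mul(-4, Pow(Add(6, -4), 2)) = Mul(-4, Pow(2, 2)) = Mul(-4, 4) = -16)
Function('I')(u, D) = Add(32, Mul(30, D), Mul(32, u)) (Function('I')(u, D) = Mul(-2, Add(Mul(-16, Add(Add(D, 1), u)), D)) = Mul(-2, Add(Mul(-16, Add(Add(1, D), u)), D)) = Mul(-2, Add(Mul(-16, Add(1, D, u)), D)) = Mul(-2, Add(Add(-16, Mul(-16, D), Mul(-16, u)), D)) = Mul(-2, Add(-16, Mul(-16, u), Mul(-15, D))) = Add(32, Mul(30, D), Mul(32, u)))
Add(Add(Function('I')(-8, -11), 127), -115) = Add(Add(Add(32, Mul(30, -11), Mul(32, -8)), 127), -115) = Add(Add(Add(32, -330, -256), 127), -115) = Add(Add(-554, 127), -115) = Add(-427, -115) = -542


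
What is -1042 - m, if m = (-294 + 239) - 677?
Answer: -310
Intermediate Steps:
m = -732 (m = -55 - 677 = -732)
-1042 - m = -1042 - 1*(-732) = -1042 + 732 = -310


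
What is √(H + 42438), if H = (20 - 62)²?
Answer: √44202 ≈ 210.24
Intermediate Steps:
H = 1764 (H = (-42)² = 1764)
√(H + 42438) = √(1764 + 42438) = √44202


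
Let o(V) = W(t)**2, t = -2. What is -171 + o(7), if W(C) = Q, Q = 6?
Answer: -135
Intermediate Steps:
W(C) = 6
o(V) = 36 (o(V) = 6**2 = 36)
-171 + o(7) = -171 + 36 = -135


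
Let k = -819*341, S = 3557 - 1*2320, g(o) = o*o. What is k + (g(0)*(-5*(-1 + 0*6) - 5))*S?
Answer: -279279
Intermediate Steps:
g(o) = o²
S = 1237 (S = 3557 - 2320 = 1237)
k = -279279
k + (g(0)*(-5*(-1 + 0*6) - 5))*S = -279279 + (0²*(-5*(-1 + 0*6) - 5))*1237 = -279279 + (0*(-5*(-1 + 0) - 5))*1237 = -279279 + (0*(-5*(-1) - 5))*1237 = -279279 + (0*(5 - 5))*1237 = -279279 + (0*0)*1237 = -279279 + 0*1237 = -279279 + 0 = -279279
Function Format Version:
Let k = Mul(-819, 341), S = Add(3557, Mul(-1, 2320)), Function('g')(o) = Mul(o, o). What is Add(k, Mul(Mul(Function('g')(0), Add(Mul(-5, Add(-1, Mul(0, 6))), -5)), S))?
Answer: -279279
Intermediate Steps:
Function('g')(o) = Pow(o, 2)
S = 1237 (S = Add(3557, -2320) = 1237)
k = -279279
Add(k, Mul(Mul(Function('g')(0), Add(Mul(-5, Add(-1, Mul(0, 6))), -5)), S)) = Add(-279279, Mul(Mul(Pow(0, 2), Add(Mul(-5, Add(-1, Mul(0, 6))), -5)), 1237)) = Add(-279279, Mul(Mul(0, Add(Mul(-5, Add(-1, 0)), -5)), 1237)) = Add(-279279, Mul(Mul(0, Add(Mul(-5, -1), -5)), 1237)) = Add(-279279, Mul(Mul(0, Add(5, -5)), 1237)) = Add(-279279, Mul(Mul(0, 0), 1237)) = Add(-279279, Mul(0, 1237)) = Add(-279279, 0) = -279279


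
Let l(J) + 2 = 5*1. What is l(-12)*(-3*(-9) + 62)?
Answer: 267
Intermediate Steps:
l(J) = 3 (l(J) = -2 + 5*1 = -2 + 5 = 3)
l(-12)*(-3*(-9) + 62) = 3*(-3*(-9) + 62) = 3*(27 + 62) = 3*89 = 267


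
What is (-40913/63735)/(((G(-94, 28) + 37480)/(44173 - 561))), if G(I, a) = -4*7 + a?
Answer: -446074439/597196950 ≈ -0.74695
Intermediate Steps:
G(I, a) = -28 + a
(-40913/63735)/(((G(-94, 28) + 37480)/(44173 - 561))) = (-40913/63735)/((((-28 + 28) + 37480)/(44173 - 561))) = (-40913*1/63735)/(((0 + 37480)/43612)) = -40913/(63735*(37480*(1/43612))) = -40913/(63735*9370/10903) = -40913/63735*10903/9370 = -446074439/597196950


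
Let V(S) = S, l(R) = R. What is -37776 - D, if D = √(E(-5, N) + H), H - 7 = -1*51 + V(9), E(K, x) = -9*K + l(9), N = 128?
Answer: -37776 - √19 ≈ -37780.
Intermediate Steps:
E(K, x) = 9 - 9*K (E(K, x) = -9*K + 9 = 9 - 9*K)
H = -35 (H = 7 + (-1*51 + 9) = 7 + (-51 + 9) = 7 - 42 = -35)
D = √19 (D = √((9 - 9*(-5)) - 35) = √((9 + 45) - 35) = √(54 - 35) = √19 ≈ 4.3589)
-37776 - D = -37776 - √19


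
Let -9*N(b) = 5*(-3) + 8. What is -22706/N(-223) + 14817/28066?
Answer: -5735295645/196462 ≈ -29193.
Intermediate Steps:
N(b) = 7/9 (N(b) = -(5*(-3) + 8)/9 = -(-15 + 8)/9 = -⅑*(-7) = 7/9)
-22706/N(-223) + 14817/28066 = -22706/7/9 + 14817/28066 = -22706*9/7 + 14817*(1/28066) = -204354/7 + 14817/28066 = -5735295645/196462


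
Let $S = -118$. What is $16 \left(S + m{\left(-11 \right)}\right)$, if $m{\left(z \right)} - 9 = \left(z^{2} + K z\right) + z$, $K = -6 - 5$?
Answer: $1952$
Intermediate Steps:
$K = -11$ ($K = -6 - 5 = -11$)
$m{\left(z \right)} = 9 + z^{2} - 10 z$ ($m{\left(z \right)} = 9 + \left(\left(z^{2} - 11 z\right) + z\right) = 9 + \left(z^{2} - 10 z\right) = 9 + z^{2} - 10 z$)
$16 \left(S + m{\left(-11 \right)}\right) = 16 \left(-118 + \left(9 + \left(-11\right)^{2} - -110\right)\right) = 16 \left(-118 + \left(9 + 121 + 110\right)\right) = 16 \left(-118 + 240\right) = 16 \cdot 122 = 1952$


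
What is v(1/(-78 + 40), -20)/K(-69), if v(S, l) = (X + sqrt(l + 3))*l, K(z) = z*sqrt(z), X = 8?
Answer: 20*sqrt(1173)/4761 - 160*I*sqrt(69)/4761 ≈ 0.14387 - 0.27916*I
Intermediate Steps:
K(z) = z**(3/2)
v(S, l) = l*(8 + sqrt(3 + l)) (v(S, l) = (8 + sqrt(l + 3))*l = (8 + sqrt(3 + l))*l = l*(8 + sqrt(3 + l)))
v(1/(-78 + 40), -20)/K(-69) = (-20*(8 + sqrt(3 - 20)))/((-69)**(3/2)) = (-20*(8 + sqrt(-17)))/((-69*I*sqrt(69))) = (-20*(8 + I*sqrt(17)))*(I*sqrt(69)/4761) = (-160 - 20*I*sqrt(17))*(I*sqrt(69)/4761) = I*sqrt(69)*(-160 - 20*I*sqrt(17))/4761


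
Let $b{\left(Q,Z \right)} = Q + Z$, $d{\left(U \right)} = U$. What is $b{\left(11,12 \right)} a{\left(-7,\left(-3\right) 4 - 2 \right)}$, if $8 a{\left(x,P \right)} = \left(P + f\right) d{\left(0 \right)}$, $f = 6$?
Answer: $0$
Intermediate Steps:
$a{\left(x,P \right)} = 0$ ($a{\left(x,P \right)} = \frac{\left(P + 6\right) 0}{8} = \frac{\left(6 + P\right) 0}{8} = \frac{1}{8} \cdot 0 = 0$)
$b{\left(11,12 \right)} a{\left(-7,\left(-3\right) 4 - 2 \right)} = \left(11 + 12\right) 0 = 23 \cdot 0 = 0$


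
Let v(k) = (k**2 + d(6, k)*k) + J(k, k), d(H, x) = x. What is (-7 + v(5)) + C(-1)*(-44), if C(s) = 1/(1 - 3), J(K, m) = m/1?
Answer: 70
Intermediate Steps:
J(K, m) = m (J(K, m) = 1*m = m)
C(s) = -1/2 (C(s) = 1/(-2) = -1/2)
v(k) = k + 2*k**2 (v(k) = (k**2 + k*k) + k = (k**2 + k**2) + k = 2*k**2 + k = k + 2*k**2)
(-7 + v(5)) + C(-1)*(-44) = (-7 + 5*(1 + 2*5)) - 1/2*(-44) = (-7 + 5*(1 + 10)) + 22 = (-7 + 5*11) + 22 = (-7 + 55) + 22 = 48 + 22 = 70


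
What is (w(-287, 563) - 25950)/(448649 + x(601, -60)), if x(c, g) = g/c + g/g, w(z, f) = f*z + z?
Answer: -18813103/44939765 ≈ -0.41863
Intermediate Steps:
w(z, f) = z + f*z
x(c, g) = 1 + g/c (x(c, g) = g/c + 1 = 1 + g/c)
(w(-287, 563) - 25950)/(448649 + x(601, -60)) = (-287*(1 + 563) - 25950)/(448649 + (601 - 60)/601) = (-287*564 - 25950)/(448649 + (1/601)*541) = (-161868 - 25950)/(448649 + 541/601) = -187818/269638590/601 = -187818*601/269638590 = -18813103/44939765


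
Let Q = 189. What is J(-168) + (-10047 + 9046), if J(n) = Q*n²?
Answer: 5333335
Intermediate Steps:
J(n) = 189*n²
J(-168) + (-10047 + 9046) = 189*(-168)² + (-10047 + 9046) = 189*28224 - 1001 = 5334336 - 1001 = 5333335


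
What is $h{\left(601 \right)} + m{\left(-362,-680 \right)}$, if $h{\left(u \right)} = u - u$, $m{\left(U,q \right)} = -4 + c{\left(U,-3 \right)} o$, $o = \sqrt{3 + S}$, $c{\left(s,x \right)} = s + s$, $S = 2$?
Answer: $-4 - 724 \sqrt{5} \approx -1622.9$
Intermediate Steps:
$c{\left(s,x \right)} = 2 s$
$o = \sqrt{5}$ ($o = \sqrt{3 + 2} = \sqrt{5} \approx 2.2361$)
$m{\left(U,q \right)} = -4 + 2 U \sqrt{5}$
$h{\left(u \right)} = 0$
$h{\left(601 \right)} + m{\left(-362,-680 \right)} = 0 + \left(-4 + 2 \left(-362\right) \sqrt{5}\right) = 0 - \left(4 + 724 \sqrt{5}\right) = -4 - 724 \sqrt{5}$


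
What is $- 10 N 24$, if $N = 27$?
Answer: $-6480$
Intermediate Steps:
$- 10 N 24 = \left(-10\right) 27 \cdot 24 = \left(-270\right) 24 = -6480$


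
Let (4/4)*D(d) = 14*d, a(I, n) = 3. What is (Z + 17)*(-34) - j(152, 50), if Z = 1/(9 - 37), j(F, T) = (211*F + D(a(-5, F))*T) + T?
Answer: -487183/14 ≈ -34799.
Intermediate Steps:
D(d) = 14*d
j(F, T) = 43*T + 211*F (j(F, T) = (211*F + (14*3)*T) + T = (211*F + 42*T) + T = (42*T + 211*F) + T = 43*T + 211*F)
Z = -1/28 (Z = 1/(-28) = -1/28 ≈ -0.035714)
(Z + 17)*(-34) - j(152, 50) = (-1/28 + 17)*(-34) - (43*50 + 211*152) = (475/28)*(-34) - (2150 + 32072) = -8075/14 - 1*34222 = -8075/14 - 34222 = -487183/14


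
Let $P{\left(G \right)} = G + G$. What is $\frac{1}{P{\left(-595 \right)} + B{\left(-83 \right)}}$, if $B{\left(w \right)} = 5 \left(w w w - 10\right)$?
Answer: $- \frac{1}{2860175} \approx -3.4963 \cdot 10^{-7}$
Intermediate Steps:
$P{\left(G \right)} = 2 G$
$B{\left(w \right)} = -50 + 5 w^{3}$ ($B{\left(w \right)} = 5 \left(w^{2} w - 10\right) = 5 \left(w^{3} - 10\right) = 5 \left(-10 + w^{3}\right) = -50 + 5 w^{3}$)
$\frac{1}{P{\left(-595 \right)} + B{\left(-83 \right)}} = \frac{1}{2 \left(-595\right) + \left(-50 + 5 \left(-83\right)^{3}\right)} = \frac{1}{-1190 + \left(-50 + 5 \left(-571787\right)\right)} = \frac{1}{-1190 - 2858985} = \frac{1}{-2860175} = - \frac{1}{2860175}$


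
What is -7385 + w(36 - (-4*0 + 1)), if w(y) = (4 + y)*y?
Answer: -6020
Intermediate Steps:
w(y) = y*(4 + y)
-7385 + w(36 - (-4*0 + 1)) = -7385 + (36 - (-4*0 + 1))*(4 + (36 - (-4*0 + 1))) = -7385 + (36 - (0 + 1))*(4 + (36 - (0 + 1))) = -7385 + (36 - 1*1)*(4 + (36 - 1*1)) = -7385 + (36 - 1)*(4 + (36 - 1)) = -7385 + 35*(4 + 35) = -7385 + 35*39 = -7385 + 1365 = -6020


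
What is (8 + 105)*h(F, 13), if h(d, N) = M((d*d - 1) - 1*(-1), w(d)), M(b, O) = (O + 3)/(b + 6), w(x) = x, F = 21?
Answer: 904/149 ≈ 6.0671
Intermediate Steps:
M(b, O) = (3 + O)/(6 + b)
h(d, N) = (3 + d)/(6 + d**2) (h(d, N) = (3 + d)/(6 + ((d*d - 1) - 1*(-1))) = (3 + d)/(6 + ((d**2 - 1) + 1)) = (3 + d)/(6 + ((-1 + d**2) + 1)) = (3 + d)/(6 + d**2))
(8 + 105)*h(F, 13) = (8 + 105)*((3 + 21)/(6 + 21**2)) = 113*(24/(6 + 441)) = 113*(24/447) = 113*((1/447)*24) = 113*(8/149) = 904/149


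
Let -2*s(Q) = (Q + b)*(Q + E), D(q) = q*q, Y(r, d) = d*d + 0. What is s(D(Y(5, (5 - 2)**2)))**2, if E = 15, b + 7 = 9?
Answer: 465659455772736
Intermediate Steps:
b = 2 (b = -7 + 9 = 2)
Y(r, d) = d**2 (Y(r, d) = d**2 + 0 = d**2)
D(q) = q**2
s(Q) = -(2 + Q)*(15 + Q)/2 (s(Q) = -(Q + 2)*(Q + 15)/2 = -(2 + Q)*(15 + Q)/2)
s(D(Y(5, (5 - 2)**2)))**2 = (-15 - 17*(5 - 2)**8/2 - (5 - 2)**16/2)**2 = (-15 - 17*((3**2)**2)**2/2 - (((3**2)**2)**2)**2/2)**2 = (-15 - 17*(9**2)**2/2 - ((9**2)**2)**2/2)**2 = (-15 - 17/2*81**2 - (81**2)**2/2)**2 = (-15 - 17/2*6561 - 1/2*6561**2)**2 = (-15 - 111537/2 - 1/2*43046721)**2 = (-15 - 111537/2 - 43046721/2)**2 = (-21579144)**2 = 465659455772736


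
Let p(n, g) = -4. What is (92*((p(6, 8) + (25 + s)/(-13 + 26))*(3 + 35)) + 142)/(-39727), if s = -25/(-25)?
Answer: 6850/39727 ≈ 0.17243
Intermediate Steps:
s = 1 (s = -25*(-1/25) = 1)
(92*((p(6, 8) + (25 + s)/(-13 + 26))*(3 + 35)) + 142)/(-39727) = (92*((-4 + (25 + 1)/(-13 + 26))*(3 + 35)) + 142)/(-39727) = (92*((-4 + 26/13)*38) + 142)*(-1/39727) = (92*((-4 + 26*(1/13))*38) + 142)*(-1/39727) = (92*((-4 + 2)*38) + 142)*(-1/39727) = (92*(-2*38) + 142)*(-1/39727) = (92*(-76) + 142)*(-1/39727) = (-6992 + 142)*(-1/39727) = -6850*(-1/39727) = 6850/39727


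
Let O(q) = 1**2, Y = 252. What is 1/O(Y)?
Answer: 1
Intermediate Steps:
O(q) = 1
1/O(Y) = 1/1 = 1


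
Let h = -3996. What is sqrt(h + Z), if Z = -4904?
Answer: 10*I*sqrt(89) ≈ 94.34*I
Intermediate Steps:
sqrt(h + Z) = sqrt(-3996 - 4904) = sqrt(-8900) = 10*I*sqrt(89)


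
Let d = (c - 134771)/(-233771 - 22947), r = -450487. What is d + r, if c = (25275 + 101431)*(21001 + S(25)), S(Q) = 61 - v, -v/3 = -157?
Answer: -118256990141/256718 ≈ -4.6065e+5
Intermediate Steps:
v = 471 (v = -3*(-157) = 471)
S(Q) = -410 (S(Q) = 61 - 1*471 = 61 - 471 = -410)
c = 2609003246 (c = (25275 + 101431)*(21001 - 410) = 126706*20591 = 2609003246)
d = -2608868475/256718 (d = (2609003246 - 134771)/(-233771 - 22947) = 2608868475/(-256718) = 2608868475*(-1/256718) = -2608868475/256718 ≈ -10162.)
d + r = -2608868475/256718 - 450487 = -118256990141/256718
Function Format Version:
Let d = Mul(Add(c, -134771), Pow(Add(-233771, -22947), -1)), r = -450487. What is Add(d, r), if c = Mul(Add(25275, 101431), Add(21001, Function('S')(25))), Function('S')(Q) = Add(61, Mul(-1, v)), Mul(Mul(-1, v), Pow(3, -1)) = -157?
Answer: Rational(-118256990141, 256718) ≈ -4.6065e+5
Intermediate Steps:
v = 471 (v = Mul(-3, -157) = 471)
Function('S')(Q) = -410 (Function('S')(Q) = Add(61, Mul(-1, 471)) = Add(61, -471) = -410)
c = 2609003246 (c = Mul(Add(25275, 101431), Add(21001, -410)) = Mul(126706, 20591) = 2609003246)
d = Rational(-2608868475, 256718) (d = Mul(Add(2609003246, -134771), Pow(Add(-233771, -22947), -1)) = Mul(2608868475, Pow(-256718, -1)) = Mul(2608868475, Rational(-1, 256718)) = Rational(-2608868475, 256718) ≈ -10162.)
Add(d, r) = Add(Rational(-2608868475, 256718), -450487) = Rational(-118256990141, 256718)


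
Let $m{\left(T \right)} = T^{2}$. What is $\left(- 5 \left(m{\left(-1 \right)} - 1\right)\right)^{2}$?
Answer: $0$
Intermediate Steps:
$\left(- 5 \left(m{\left(-1 \right)} - 1\right)\right)^{2} = \left(- 5 \left(\left(-1\right)^{2} - 1\right)\right)^{2} = \left(- 5 \left(1 - 1\right)\right)^{2} = \left(\left(-5\right) 0\right)^{2} = 0^{2} = 0$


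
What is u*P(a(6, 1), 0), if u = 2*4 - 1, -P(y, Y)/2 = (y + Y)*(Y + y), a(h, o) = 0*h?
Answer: 0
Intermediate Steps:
a(h, o) = 0
P(y, Y) = -2*(Y + y)**2 (P(y, Y) = -2*(y + Y)*(Y + y) = -2*(Y + y)*(Y + y) = -2*(Y + y)**2)
u = 7 (u = 8 - 1 = 7)
u*P(a(6, 1), 0) = 7*(-2*(0 + 0)**2) = 7*(-2*0**2) = 7*(-2*0) = 7*0 = 0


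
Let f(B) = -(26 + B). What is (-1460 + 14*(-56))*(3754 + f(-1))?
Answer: -8367876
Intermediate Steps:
f(B) = -26 - B
(-1460 + 14*(-56))*(3754 + f(-1)) = (-1460 + 14*(-56))*(3754 + (-26 - 1*(-1))) = (-1460 - 784)*(3754 + (-26 + 1)) = -2244*(3754 - 25) = -2244*3729 = -8367876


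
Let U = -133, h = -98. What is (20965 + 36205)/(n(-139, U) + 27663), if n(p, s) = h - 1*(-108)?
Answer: 57170/27673 ≈ 2.0659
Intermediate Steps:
n(p, s) = 10 (n(p, s) = -98 - 1*(-108) = -98 + 108 = 10)
(20965 + 36205)/(n(-139, U) + 27663) = (20965 + 36205)/(10 + 27663) = 57170/27673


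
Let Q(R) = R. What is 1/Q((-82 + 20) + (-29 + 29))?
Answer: -1/62 ≈ -0.016129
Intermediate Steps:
1/Q((-82 + 20) + (-29 + 29)) = 1/((-82 + 20) + (-29 + 29)) = 1/(-62 + 0) = 1/(-62) = -1/62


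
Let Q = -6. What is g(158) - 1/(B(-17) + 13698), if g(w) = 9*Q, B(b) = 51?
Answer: -742447/13749 ≈ -54.000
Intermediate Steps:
g(w) = -54 (g(w) = 9*(-6) = -54)
g(158) - 1/(B(-17) + 13698) = -54 - 1/(51 + 13698) = -54 - 1/13749 = -742447/13749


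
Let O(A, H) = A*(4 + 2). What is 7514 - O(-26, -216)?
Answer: 7670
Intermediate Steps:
O(A, H) = 6*A (O(A, H) = A*6 = 6*A)
7514 - O(-26, -216) = 7514 - 6*(-26) = 7514 - 1*(-156) = 7514 + 156 = 7670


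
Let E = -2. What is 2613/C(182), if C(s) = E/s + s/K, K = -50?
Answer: -5944575/8306 ≈ -715.70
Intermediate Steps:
C(s) = -2/s - s/50 (C(s) = -2/s + s/(-50) = -2/s + s*(-1/50) = -2/s - s/50)
2613/C(182) = 2613/(-2/182 - 1/50*182) = 2613/(-2*1/182 - 91/25) = 2613/(-1/91 - 91/25) = 2613/(-8306/2275) = 2613*(-2275/8306) = -5944575/8306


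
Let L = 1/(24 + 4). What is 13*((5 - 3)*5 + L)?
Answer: 3653/28 ≈ 130.46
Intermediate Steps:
L = 1/28 ≈ 0.035714
13*((5 - 3)*5 + L) = 13*((5 - 3)*5 + 1/28) = 13*(2*5 + 1/28) = 13*(10 + 1/28) = 13*(281/28) = 3653/28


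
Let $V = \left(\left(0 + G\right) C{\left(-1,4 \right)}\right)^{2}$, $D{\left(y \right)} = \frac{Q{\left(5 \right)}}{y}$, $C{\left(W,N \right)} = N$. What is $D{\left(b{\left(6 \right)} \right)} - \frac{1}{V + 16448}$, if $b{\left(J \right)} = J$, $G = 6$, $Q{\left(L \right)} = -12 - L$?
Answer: $- \frac{144707}{51072} \approx -2.8334$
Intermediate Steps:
$D{\left(y \right)} = - \frac{17}{y}$ ($D{\left(y \right)} = \frac{-12 - 5}{y} = - \frac{17}{y}$)
$V = 576$ ($V = \left(\left(0 + 6\right) 4\right)^{2} = \left(6 \cdot 4\right)^{2} = 24^{2} = 576$)
$D{\left(b{\left(6 \right)} \right)} - \frac{1}{V + 16448} = - \frac{17}{6} - \frac{1}{576 + 16448} = \left(-17\right) \frac{1}{6} - \frac{1}{17024} = - \frac{17}{6} - \frac{1}{17024} = - \frac{144707}{51072}$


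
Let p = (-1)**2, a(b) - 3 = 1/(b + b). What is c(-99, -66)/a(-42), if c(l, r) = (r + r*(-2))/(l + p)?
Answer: -396/1757 ≈ -0.22538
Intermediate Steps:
a(b) = 3 + 1/(2*b) (a(b) = 3 + 1/(b + b) = 3 + 1/(2*b))
p = 1
c(l, r) = -r/(1 + l) (c(l, r) = (r + r*(-2))/(l + 1) = (r - 2*r)/(1 + l) = (-r)/(1 + l) = -r/(1 + l))
c(-99, -66)/a(-42) = (-1*(-66)/(1 - 99))/(3 + (1/2)/(-42)) = (-1*(-66)/(-98))/(3 + (1/2)*(-1/42)) = (-1*(-66)*(-1/98))/(3 - 1/84) = -33/(49*251/84) = -33/49*84/251 = -396/1757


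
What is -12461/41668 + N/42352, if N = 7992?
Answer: -12171101/110295196 ≈ -0.11035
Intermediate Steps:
-12461/41668 + N/42352 = -12461/41668 + 7992/42352 = -12461*1/41668 + 7992*(1/42352) = -12461/41668 + 999/5294 = -12171101/110295196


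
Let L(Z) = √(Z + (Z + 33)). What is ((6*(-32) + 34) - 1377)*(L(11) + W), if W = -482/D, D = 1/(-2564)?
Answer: -1897026680 - 1535*√55 ≈ -1.8970e+9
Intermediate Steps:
D = -1/2564 ≈ -0.00039002
W = 1235848 (W = -482/(-1/2564) = -482*(-2564) = 1235848)
L(Z) = √(33 + 2*Z) (L(Z) = √(Z + (33 + Z)) = √(33 + 2*Z))
((6*(-32) + 34) - 1377)*(L(11) + W) = ((6*(-32) + 34) - 1377)*(√(33 + 2*11) + 1235848) = ((-192 + 34) - 1377)*(√(33 + 22) + 1235848) = (-158 - 1377)*(√55 + 1235848) = -1535*(1235848 + √55) = -1897026680 - 1535*√55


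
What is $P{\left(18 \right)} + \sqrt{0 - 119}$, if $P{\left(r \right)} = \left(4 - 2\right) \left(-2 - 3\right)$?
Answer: $-10 + i \sqrt{119} \approx -10.0 + 10.909 i$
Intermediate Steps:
$P{\left(r \right)} = -10$ ($P{\left(r \right)} = 2 \left(-5\right) = -10$)
$P{\left(18 \right)} + \sqrt{0 - 119} = -10 + \sqrt{0 - 119} = -10 + \sqrt{-119} = -10 + i \sqrt{119}$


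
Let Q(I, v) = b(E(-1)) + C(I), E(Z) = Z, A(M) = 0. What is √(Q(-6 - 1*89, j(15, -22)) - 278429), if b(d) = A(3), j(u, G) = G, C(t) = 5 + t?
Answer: I*√278519 ≈ 527.75*I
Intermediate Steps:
b(d) = 0
Q(I, v) = 5 + I (Q(I, v) = 0 + (5 + I) = 5 + I)
√(Q(-6 - 1*89, j(15, -22)) - 278429) = √((5 + (-6 - 1*89)) - 278429) = √((5 + (-6 - 89)) - 278429) = √((5 - 95) - 278429) = √(-90 - 278429) = √(-278519) = I*√278519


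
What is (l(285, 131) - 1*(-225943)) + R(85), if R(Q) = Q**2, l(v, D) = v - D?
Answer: 233322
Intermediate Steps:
(l(285, 131) - 1*(-225943)) + R(85) = ((285 - 1*131) - 1*(-225943)) + 85**2 = ((285 - 131) + 225943) + 7225 = (154 + 225943) + 7225 = 226097 + 7225 = 233322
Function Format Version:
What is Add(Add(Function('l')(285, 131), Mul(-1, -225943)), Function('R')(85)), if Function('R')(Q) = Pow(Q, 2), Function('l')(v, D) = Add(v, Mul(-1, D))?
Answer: 233322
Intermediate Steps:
Add(Add(Function('l')(285, 131), Mul(-1, -225943)), Function('R')(85)) = Add(Add(Add(285, Mul(-1, 131)), Mul(-1, -225943)), Pow(85, 2)) = Add(Add(Add(285, -131), 225943), 7225) = Add(Add(154, 225943), 7225) = Add(226097, 7225) = 233322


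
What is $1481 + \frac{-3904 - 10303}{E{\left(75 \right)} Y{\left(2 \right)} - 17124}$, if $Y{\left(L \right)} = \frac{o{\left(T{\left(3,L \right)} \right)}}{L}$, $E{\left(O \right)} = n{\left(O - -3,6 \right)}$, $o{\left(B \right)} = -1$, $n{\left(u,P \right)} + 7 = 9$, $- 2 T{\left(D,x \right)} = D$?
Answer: $\frac{25376332}{17125} \approx 1481.8$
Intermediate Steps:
$T{\left(D,x \right)} = - \frac{D}{2}$
$n{\left(u,P \right)} = 2$ ($n{\left(u,P \right)} = -7 + 9 = 2$)
$E{\left(O \right)} = 2$
$Y{\left(L \right)} = - \frac{1}{L}$
$1481 + \frac{-3904 - 10303}{E{\left(75 \right)} Y{\left(2 \right)} - 17124} = 1481 + \frac{-3904 - 10303}{2 \left(- \frac{1}{2}\right) - 17124} = 1481 - \frac{14207}{2 \left(\left(-1\right) \frac{1}{2}\right) - 17124} = 1481 - \frac{14207}{2 \left(- \frac{1}{2}\right) - 17124} = 1481 - \frac{14207}{-1 - 17124} = 1481 - \frac{14207}{-17125} = 1481 - - \frac{14207}{17125} = 1481 + \frac{14207}{17125} = \frac{25376332}{17125}$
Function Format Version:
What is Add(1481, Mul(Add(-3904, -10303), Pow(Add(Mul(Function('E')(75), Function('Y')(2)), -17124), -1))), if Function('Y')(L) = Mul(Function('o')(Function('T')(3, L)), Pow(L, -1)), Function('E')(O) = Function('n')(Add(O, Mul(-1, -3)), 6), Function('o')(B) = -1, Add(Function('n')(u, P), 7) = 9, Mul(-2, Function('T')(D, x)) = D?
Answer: Rational(25376332, 17125) ≈ 1481.8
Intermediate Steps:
Function('T')(D, x) = Mul(Rational(-1, 2), D)
Function('n')(u, P) = 2 (Function('n')(u, P) = Add(-7, 9) = 2)
Function('E')(O) = 2
Function('Y')(L) = Mul(-1, Pow(L, -1))
Add(1481, Mul(Add(-3904, -10303), Pow(Add(Mul(Function('E')(75), Function('Y')(2)), -17124), -1))) = Add(1481, Mul(Add(-3904, -10303), Pow(Add(Mul(2, Mul(-1, Pow(2, -1))), -17124), -1))) = Add(1481, Mul(-14207, Pow(Add(Mul(2, Mul(-1, Rational(1, 2))), -17124), -1))) = Add(1481, Mul(-14207, Pow(Add(Mul(2, Rational(-1, 2)), -17124), -1))) = Add(1481, Mul(-14207, Pow(Add(-1, -17124), -1))) = Add(1481, Mul(-14207, Pow(-17125, -1))) = Add(1481, Mul(-14207, Rational(-1, 17125))) = Add(1481, Rational(14207, 17125)) = Rational(25376332, 17125)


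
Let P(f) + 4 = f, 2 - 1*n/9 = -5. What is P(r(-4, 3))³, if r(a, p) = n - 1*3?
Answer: 175616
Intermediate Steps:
n = 63 (n = 18 - 9*(-5) = 18 + 45 = 63)
r(a, p) = 60 (r(a, p) = 63 - 1*3 = 63 - 3 = 60)
P(f) = -4 + f
P(r(-4, 3))³ = (-4 + 60)³ = 56³ = 175616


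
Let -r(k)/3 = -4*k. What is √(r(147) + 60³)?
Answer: 6*√6049 ≈ 466.65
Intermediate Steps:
r(k) = 12*k (r(k) = -(-12)*k = 12*k)
√(r(147) + 60³) = √(12*147 + 60³) = √(1764 + 216000) = √217764 = 6*√6049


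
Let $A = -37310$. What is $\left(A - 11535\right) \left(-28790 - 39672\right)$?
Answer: $3344026390$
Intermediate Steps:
$\left(A - 11535\right) \left(-28790 - 39672\right) = \left(-37310 - 11535\right) \left(-28790 - 39672\right) = \left(-48845\right) \left(-68462\right) = 3344026390$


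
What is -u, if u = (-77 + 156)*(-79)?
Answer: 6241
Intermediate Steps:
u = -6241 (u = 79*(-79) = -6241)
-u = -1*(-6241) = 6241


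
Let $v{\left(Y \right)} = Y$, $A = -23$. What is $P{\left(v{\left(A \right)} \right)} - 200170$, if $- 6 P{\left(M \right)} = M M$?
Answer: $- \frac{1201549}{6} \approx -2.0026 \cdot 10^{5}$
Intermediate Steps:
$P{\left(M \right)} = - \frac{M^{2}}{6}$ ($P{\left(M \right)} = - \frac{M M}{6} = - \frac{M^{2}}{6}$)
$P{\left(v{\left(A \right)} \right)} - 200170 = - \frac{\left(-23\right)^{2}}{6} - 200170 = \left(- \frac{1}{6}\right) 529 - 200170 = - \frac{529}{6} - 200170 = - \frac{1201549}{6}$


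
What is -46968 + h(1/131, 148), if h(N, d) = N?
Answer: -6152807/131 ≈ -46968.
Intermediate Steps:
-46968 + h(1/131, 148) = -46968 + 1/131 = -6152807/131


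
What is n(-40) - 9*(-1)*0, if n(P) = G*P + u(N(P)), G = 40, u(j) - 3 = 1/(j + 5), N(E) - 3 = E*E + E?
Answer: -2504095/1568 ≈ -1597.0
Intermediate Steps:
N(E) = 3 + E + E² (N(E) = 3 + (E*E + E) = 3 + (E² + E) = 3 + (E + E²) = 3 + E + E²)
u(j) = 3 + 1/(5 + j) (u(j) = 3 + 1/(j + 5) = 3 + 1/(5 + j))
n(P) = 40*P + (25 + 3*P + 3*P²)/(8 + P + P²) (n(P) = 40*P + (16 + 3*(3 + P + P²))/(5 + (3 + P + P²)) = 40*P + (16 + (9 + 3*P + 3*P²))/(8 + P + P²) = 40*P + (25 + 3*P + 3*P²)/(8 + P + P²))
n(-40) - 9*(-1)*0 = (25 + 40*(-40)³ + 43*(-40)² + 323*(-40))/(8 - 40 + (-40)²) - 9*(-1)*0 = (25 + 40*(-64000) + 43*1600 - 12920)/(8 - 40 + 1600) + 9*0 = (25 - 2560000 + 68800 - 12920)/1568 + 0 = (1/1568)*(-2504095) + 0 = -2504095/1568 + 0 = -2504095/1568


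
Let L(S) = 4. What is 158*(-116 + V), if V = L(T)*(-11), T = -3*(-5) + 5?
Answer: -25280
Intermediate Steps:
T = 20 (T = 15 + 5 = 20)
V = -44 (V = 4*(-11) = -44)
158*(-116 + V) = 158*(-116 - 44) = 158*(-160) = -25280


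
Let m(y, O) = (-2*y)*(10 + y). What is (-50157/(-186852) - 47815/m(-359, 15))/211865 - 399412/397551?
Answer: -660352400157256031311/657277005804116604060 ≈ -1.0047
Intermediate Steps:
m(y, O) = -2*y*(10 + y)
(-50157/(-186852) - 47815/m(-359, 15))/211865 - 399412/397551 = (-50157/(-186852) - 47815*1/(718*(10 - 359)))/211865 - 399412/397551 = (-50157*(-1/186852) - 47815/((-2*(-359)*(-349))))*(1/211865) - 399412*1/397551 = (16719/62284 - 47815/(-250582))*(1/211865) - 399412/397551 = (16719/62284 - 47815*(-1/250582))*(1/211865) - 399412/397551 = (16719/62284 + 47815/250582)*(1/211865) - 399412/397551 = (3583794959/7803624644)*(1/211865) - 399412/397551 = 3583794959/1653314935201060 - 399412/397551 = -660352400157256031311/657277005804116604060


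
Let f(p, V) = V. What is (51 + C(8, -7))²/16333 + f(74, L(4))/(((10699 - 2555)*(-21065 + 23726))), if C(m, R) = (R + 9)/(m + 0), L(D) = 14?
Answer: 56920947887/353955448272 ≈ 0.16081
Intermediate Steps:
C(m, R) = (9 + R)/m
(51 + C(8, -7))²/16333 + f(74, L(4))/(((10699 - 2555)*(-21065 + 23726))) = (51 + (9 - 7)/8)²/16333 + 14/(((10699 - 2555)*(-21065 + 23726))) = (51 + (⅛)*2)²*(1/16333) + 14/((8144*2661)) = (51 + ¼)²*(1/16333) + 14/21671184 = (205/4)²*(1/16333) + 14*(1/21671184) = (42025/16)*(1/16333) + 7/10835592 = 42025/261328 + 7/10835592 = 56920947887/353955448272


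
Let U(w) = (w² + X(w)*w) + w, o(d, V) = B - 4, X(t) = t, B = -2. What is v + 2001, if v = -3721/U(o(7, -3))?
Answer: 128345/66 ≈ 1944.6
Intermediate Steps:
o(d, V) = -6 (o(d, V) = -2 - 4 = -6)
U(w) = w + 2*w² (U(w) = (w² + w*w) + w = (w² + w²) + w = 2*w² + w = w + 2*w²)
v = -3721/66 (v = -3721*(-1/(6*(1 + 2*(-6)))) = -3721*(-1/(6*(1 - 12))) = -3721/((-6*(-11))) = -3721/66 ≈ -56.379)
v + 2001 = -3721/66 + 2001 = 128345/66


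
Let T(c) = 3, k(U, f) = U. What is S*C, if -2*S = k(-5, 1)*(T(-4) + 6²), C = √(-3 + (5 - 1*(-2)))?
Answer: 195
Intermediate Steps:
C = 2 (C = √(-3 + (5 + 2)) = √(-3 + 7) = √4 = 2)
S = 195/2 (S = -(-5)*(3 + 6²)/2 = -(-5)*(3 + 36)/2 = -(-5)*39/2 = -½*(-195) = 195/2 ≈ 97.500)
S*C = (195/2)*2 = 195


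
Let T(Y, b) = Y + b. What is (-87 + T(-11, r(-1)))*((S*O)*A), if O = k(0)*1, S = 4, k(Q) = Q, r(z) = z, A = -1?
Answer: 0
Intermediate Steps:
O = 0 (O = 0*1 = 0)
(-87 + T(-11, r(-1)))*((S*O)*A) = (-87 + (-11 - 1))*((4*0)*(-1)) = (-87 - 12)*(0*(-1)) = -99*0 = 0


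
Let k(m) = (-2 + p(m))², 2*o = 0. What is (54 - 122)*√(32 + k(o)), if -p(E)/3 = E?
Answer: -408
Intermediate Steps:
o = 0 (o = (½)*0 = 0)
p(E) = -3*E
k(m) = (-2 - 3*m)²
(54 - 122)*√(32 + k(o)) = (54 - 122)*√(32 + (2 + 3*0)²) = -68*√(32 + (2 + 0)²) = -68*√(32 + 2²) = -68*√(32 + 4) = -68*√36 = -68*6 = -408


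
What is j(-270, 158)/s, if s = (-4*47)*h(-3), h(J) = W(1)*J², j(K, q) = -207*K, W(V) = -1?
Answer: 3105/94 ≈ 33.032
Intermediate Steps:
h(J) = -J²
s = 1692 (s = (-4*47)*(-1*(-3)²) = -(-188)*9 = -188*(-9) = 1692)
j(-270, 158)/s = -207*(-270)/1692 = 55890*(1/1692) = 3105/94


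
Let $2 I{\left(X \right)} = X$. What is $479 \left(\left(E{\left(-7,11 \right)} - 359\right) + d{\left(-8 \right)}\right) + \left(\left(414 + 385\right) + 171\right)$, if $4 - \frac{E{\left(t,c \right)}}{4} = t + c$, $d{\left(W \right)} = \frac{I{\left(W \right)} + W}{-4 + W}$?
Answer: $-170512$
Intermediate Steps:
$I{\left(X \right)} = \frac{X}{2}$
$d{\left(W \right)} = \frac{3 W}{2 \left(-4 + W\right)}$ ($d{\left(W \right)} = \frac{\frac{W}{2} + W}{-4 + W} = \frac{\frac{3}{2} W}{-4 + W} = \frac{3 W}{2 \left(-4 + W\right)}$)
$E{\left(t,c \right)} = 16 - 4 c - 4 t$ ($E{\left(t,c \right)} = 16 - 4 \left(t + c\right) = 16 - 4 \left(c + t\right) = 16 - \left(4 c + 4 t\right) = 16 - 4 c - 4 t$)
$479 \left(\left(E{\left(-7,11 \right)} - 359\right) + d{\left(-8 \right)}\right) + \left(\left(414 + 385\right) + 171\right) = 479 \left(\left(\left(16 - 44 - -28\right) - 359\right) + \frac{3}{2} \left(-8\right) \frac{1}{-4 - 8}\right) + \left(\left(414 + 385\right) + 171\right) = 479 \left(\left(\left(16 - 44 + 28\right) - 359\right) + \frac{3}{2} \left(-8\right) \frac{1}{-12}\right) + \left(799 + 171\right) = 479 \left(\left(0 - 359\right) + \frac{3}{2} \left(-8\right) \left(- \frac{1}{12}\right)\right) + 970 = 479 \left(-359 + 1\right) + 970 = 479 \left(-358\right) + 970 = -171482 + 970 = -170512$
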